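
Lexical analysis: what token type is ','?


Pattern: delimiter/punctuation
Type: PUNCTUATION


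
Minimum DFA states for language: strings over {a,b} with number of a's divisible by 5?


Track (count of a) mod 5: states 0..4, accept at 0
Minimal DFA: 5 states


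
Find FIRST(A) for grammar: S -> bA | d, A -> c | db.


Per alternative of A: FIRST(c) = {c}; FIRST(db) = {d}
FIRST(A) = {c, d}


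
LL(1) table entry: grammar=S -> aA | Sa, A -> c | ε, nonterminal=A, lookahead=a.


For [A, a]: ε is nullable and 'a' ∈ FOLLOW(A)
Entry: A -> ε


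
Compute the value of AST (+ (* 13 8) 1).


Evaluate inner: (* 13 8) = 104
Evaluate root: (+ 104 1) = 105
Result: 105


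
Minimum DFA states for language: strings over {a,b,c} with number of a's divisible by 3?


Track (count of a) mod 3: states 0..2, accept at 0
Minimal DFA: 3 states


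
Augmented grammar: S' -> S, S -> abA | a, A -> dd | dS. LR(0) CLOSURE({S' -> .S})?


Start: S' -> .S
For each item with dot before a nonterminal B, add B -> .γ for every B-production
Closure: [S' -> .S, S -> .abA, S -> .a]


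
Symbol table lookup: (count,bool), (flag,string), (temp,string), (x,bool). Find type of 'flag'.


Lookup 'flag' → type string


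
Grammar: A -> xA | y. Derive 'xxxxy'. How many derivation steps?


Derivation: A => xA => xxA => xxxA => xxxxA => xxxxy
Steps: 5


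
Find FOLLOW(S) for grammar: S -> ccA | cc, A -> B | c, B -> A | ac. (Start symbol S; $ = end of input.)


$ ∈ FOLLOW(S). For each A -> αBβ: add FIRST(β)\{ε} to FOLLOW(B); if β nullable, add FOLLOW(A).
FOLLOW(S) = {$}


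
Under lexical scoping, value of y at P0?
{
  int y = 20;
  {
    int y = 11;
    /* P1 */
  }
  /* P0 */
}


y declared in the same block as P0
y = 20


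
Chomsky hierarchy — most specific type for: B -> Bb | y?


Left-linear: every RHS is a terminal or one nonterminal followed by a terminal
Classification: Type 3 (Regular)


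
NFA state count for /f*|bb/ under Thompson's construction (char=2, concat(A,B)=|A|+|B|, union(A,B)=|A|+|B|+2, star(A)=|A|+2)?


Syntax tree has 3 char leaf(s), 1 union(s), 1 star(s)
chars contribute 3×2 = 6; each union adds +2; each star adds +2
Total: 6 + 2 + 2 = 10 states


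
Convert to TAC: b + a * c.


Break into single-operator statements:
t1 = a * c
t2 = b + t1


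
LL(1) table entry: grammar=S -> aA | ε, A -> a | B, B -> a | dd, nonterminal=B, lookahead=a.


For [B, a]: 'a' ∈ FIRST(a)
Entry: B -> a


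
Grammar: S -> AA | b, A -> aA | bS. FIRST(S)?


Per alternative of S: FIRST(AA) = {a, b}; FIRST(b) = {b}
FIRST(S) = {a, b}


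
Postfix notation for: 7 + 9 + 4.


Left to right (same or higher precedence on left)
Postfix: 7 9 + 4 +


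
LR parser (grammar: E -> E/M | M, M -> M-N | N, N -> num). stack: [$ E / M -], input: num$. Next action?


no handle; shift 'num'
Action: shift


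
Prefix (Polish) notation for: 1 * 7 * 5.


left-to-right (same/higher precedence on left): tree is (* (* 1 7) 5)
Prefix: * * 1 7 5


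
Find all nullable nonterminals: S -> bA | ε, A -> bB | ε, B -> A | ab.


A nonterminal is nullable iff some alternative derives ε (directly, or every symbol in it is nullable)
Nullable: {A, B, S}


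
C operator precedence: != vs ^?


'!=' is equality (level 6); '^' is bitwise XOR (level 4)
Higher level binds tighter
'!=' has higher precedence than '^'


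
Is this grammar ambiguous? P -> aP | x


right-linear, alternatives start with distinct terminals 'a' vs 'x': unique leftmost derivation
Unambiguous


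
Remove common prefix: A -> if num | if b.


Common prefix: 'if'
Factored: A -> if A', A' -> num | b


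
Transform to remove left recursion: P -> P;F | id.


Left-recursive alternatives: P;F; non-recursive: id
Introduce P': P -> idP', P' -> ;FP' | ε


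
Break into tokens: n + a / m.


Scan left to right, longest-match per lexeme
Tokens: ID(n), OP(+), ID(a), OP(/), ID(m)


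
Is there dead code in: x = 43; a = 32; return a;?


x is assigned but never read
Dead: 'x = 43'


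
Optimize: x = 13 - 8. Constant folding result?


13 - 8 = 5 at compile time
Optimized: x = 5


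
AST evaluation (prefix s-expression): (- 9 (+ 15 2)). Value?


Evaluate inner: (+ 15 2) = 17
Evaluate root: (- 9 17) = -8
Result: -8


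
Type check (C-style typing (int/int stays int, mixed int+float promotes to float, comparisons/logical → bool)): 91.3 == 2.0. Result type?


Operand types: float == float
Rule: comparison yields bool
Result type: bool


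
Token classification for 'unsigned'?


Pattern: reserved word
Type: KEYWORD


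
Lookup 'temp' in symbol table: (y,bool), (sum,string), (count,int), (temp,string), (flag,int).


Lookup 'temp' → type string


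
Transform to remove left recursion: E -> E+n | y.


Left-recursive alternatives: E+n; non-recursive: y
Introduce E': E -> yE', E' -> +nE' | ε


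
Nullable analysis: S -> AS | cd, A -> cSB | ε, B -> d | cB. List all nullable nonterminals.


A nonterminal is nullable iff some alternative derives ε (directly, or every symbol in it is nullable)
Nullable: {A}


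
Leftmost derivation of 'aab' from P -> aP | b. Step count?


Derivation: P => aP => aaP => aab
Steps: 3


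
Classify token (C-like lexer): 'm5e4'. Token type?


Pattern: letter/underscore followed by alphanumerics, not a keyword
Type: IDENTIFIER


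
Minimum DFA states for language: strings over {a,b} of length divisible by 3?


Track length mod 3: states 0..2, accept at 0
Minimal DFA: 3 states


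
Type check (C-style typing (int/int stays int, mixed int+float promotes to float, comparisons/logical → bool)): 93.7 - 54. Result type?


Operand types: float - int
Rule: mixed int/float promotes to float; int/int stays int
Result type: float


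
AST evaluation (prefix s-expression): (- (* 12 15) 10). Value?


Evaluate inner: (* 12 15) = 180
Evaluate root: (- 180 10) = 170
Result: 170


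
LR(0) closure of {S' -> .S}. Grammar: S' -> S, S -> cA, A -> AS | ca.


Start: S' -> .S
For each item with dot before a nonterminal B, add B -> .γ for every B-production
Closure: [S' -> .S, S -> .cA]


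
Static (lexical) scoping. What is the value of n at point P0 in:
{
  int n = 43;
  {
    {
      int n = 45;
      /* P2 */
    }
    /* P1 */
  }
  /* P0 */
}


n declared in the same block as P0
n = 43


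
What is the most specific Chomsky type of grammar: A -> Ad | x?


Left-linear: every RHS is a terminal or one nonterminal followed by a terminal
Classification: Type 3 (Regular)


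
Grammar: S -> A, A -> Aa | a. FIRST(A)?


Per alternative of A: FIRST(Aa) = {a}; FIRST(a) = {a}
FIRST(A) = {a}


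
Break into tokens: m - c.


Scan left to right, longest-match per lexeme
Tokens: ID(m), OP(-), ID(c)


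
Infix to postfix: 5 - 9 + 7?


Left to right (same or higher precedence on left)
Postfix: 5 9 - 7 +


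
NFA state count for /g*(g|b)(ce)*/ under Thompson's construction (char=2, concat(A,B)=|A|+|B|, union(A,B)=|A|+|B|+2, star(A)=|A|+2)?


Syntax tree has 5 char leaf(s), 1 union(s), 2 star(s)
chars contribute 5×2 = 10; each union adds +2; each star adds +2
Total: 10 + 2 + 4 = 16 states


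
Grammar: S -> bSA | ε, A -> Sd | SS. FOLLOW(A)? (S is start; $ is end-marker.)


$ ∈ FOLLOW(S). For each A -> αBβ: add FIRST(β)\{ε} to FOLLOW(B); if β nullable, add FOLLOW(A).
FOLLOW(A) = {$, b, d}


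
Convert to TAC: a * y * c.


Break into single-operator statements:
t1 = a * y
t2 = t1 * c


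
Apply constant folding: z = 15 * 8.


15 * 8 = 120 at compile time
Optimized: z = 120


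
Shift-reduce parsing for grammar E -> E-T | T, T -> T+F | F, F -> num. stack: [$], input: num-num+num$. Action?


no handle on stack; shift 'num'
Action: shift


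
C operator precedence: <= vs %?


'%' is multiplicative (level 10); '<=' is relational (level 7)
Higher level binds tighter
'%' has higher precedence than '<='


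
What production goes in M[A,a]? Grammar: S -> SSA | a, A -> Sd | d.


For [A, a]: 'a' ∈ FIRST(Sd)
Entry: A -> Sd


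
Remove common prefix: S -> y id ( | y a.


Common prefix: 'y'
Factored: S -> y S', S' -> id ( | a


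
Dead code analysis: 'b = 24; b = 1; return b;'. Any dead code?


first assignment to b is overwritten before any read
Dead: 'b = 24'


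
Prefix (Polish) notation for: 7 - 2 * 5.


'*' binds tighter: tree is (- 7 (* 2 5))
Prefix: - 7 * 2 5


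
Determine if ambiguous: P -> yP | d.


right-linear, alternatives start with distinct terminals 'y' vs 'd': unique leftmost derivation
Unambiguous


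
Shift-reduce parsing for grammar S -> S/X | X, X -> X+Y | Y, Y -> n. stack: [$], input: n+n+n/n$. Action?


no handle on stack; shift 'n'
Action: shift


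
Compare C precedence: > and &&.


'>' is relational (level 7); '&&' is logical AND (level 2)
Higher level binds tighter
'>' has higher precedence than '&&'


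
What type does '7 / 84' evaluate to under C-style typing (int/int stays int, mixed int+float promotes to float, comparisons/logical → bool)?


Operand types: int / int
Rule: mixed int/float promotes to float; int/int stays int
Result type: int


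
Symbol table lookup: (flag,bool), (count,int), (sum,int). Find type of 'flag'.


Lookup 'flag' → type bool


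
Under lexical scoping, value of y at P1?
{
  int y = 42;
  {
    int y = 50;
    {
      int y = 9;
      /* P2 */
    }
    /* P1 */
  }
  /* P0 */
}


y declared in the same block as P1
y = 50


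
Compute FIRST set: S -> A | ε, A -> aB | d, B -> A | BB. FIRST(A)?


Per alternative of A: FIRST(aB) = {a}; FIRST(d) = {d}
FIRST(A) = {a, d}


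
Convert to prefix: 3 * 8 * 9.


left-to-right (same/higher precedence on left): tree is (* (* 3 8) 9)
Prefix: * * 3 8 9


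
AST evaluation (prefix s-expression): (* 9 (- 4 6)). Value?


Evaluate inner: (- 4 6) = -2
Evaluate root: (* 9 -2) = -18
Result: -18


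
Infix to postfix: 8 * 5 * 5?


Left to right (same or higher precedence on left)
Postfix: 8 5 * 5 *


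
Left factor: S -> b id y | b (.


Common prefix: 'b'
Factored: S -> b S', S' -> id y | (


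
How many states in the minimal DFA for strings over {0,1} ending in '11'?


Track the longest suffix of input matching a prefix of '11': 3 classes (prefixes of length 0..2)
Minimal DFA: 3 states


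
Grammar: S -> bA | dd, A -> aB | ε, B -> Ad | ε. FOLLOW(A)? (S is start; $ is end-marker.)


$ ∈ FOLLOW(S). For each A -> αBβ: add FIRST(β)\{ε} to FOLLOW(B); if β nullable, add FOLLOW(A).
FOLLOW(A) = {$, d}


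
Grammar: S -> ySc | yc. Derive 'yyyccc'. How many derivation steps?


Derivation: S => ySc => yyScc => yyyccc
Steps: 3


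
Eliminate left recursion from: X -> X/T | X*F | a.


Left-recursive alternatives: X/T, X*F; non-recursive: a
Introduce X': X -> aX', X' -> /TX' | *FX' | ε


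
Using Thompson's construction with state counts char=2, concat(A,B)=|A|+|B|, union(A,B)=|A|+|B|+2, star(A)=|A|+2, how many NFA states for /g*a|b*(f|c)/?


Syntax tree has 5 char leaf(s), 2 union(s), 2 star(s)
chars contribute 5×2 = 10; each union adds +2; each star adds +2
Total: 10 + 4 + 4 = 18 states


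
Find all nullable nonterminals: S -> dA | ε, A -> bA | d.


A nonterminal is nullable iff some alternative derives ε (directly, or every symbol in it is nullable)
Nullable: {S}


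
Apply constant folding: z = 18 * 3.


18 * 3 = 54 at compile time
Optimized: z = 54


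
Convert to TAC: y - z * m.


Break into single-operator statements:
t1 = z * m
t2 = y - t1


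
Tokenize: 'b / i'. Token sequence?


Scan left to right, longest-match per lexeme
Tokens: ID(b), OP(/), ID(i)


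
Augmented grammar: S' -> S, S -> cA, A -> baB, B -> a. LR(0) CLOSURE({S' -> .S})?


Start: S' -> .S
For each item with dot before a nonterminal B, add B -> .γ for every B-production
Closure: [S' -> .S, S -> .cA]


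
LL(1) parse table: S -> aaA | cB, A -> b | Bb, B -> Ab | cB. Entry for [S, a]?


For [S, a]: 'a' ∈ FIRST(aaA)
Entry: S -> aaA


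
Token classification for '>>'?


Pattern: operator symbol
Type: OPERATOR


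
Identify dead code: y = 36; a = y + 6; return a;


y is read by a's definition; a is returned
No dead code


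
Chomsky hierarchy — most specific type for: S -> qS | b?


Right-linear: every RHS is a terminal or a terminal followed by one nonterminal
Classification: Type 3 (Regular)


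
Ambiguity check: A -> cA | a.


right-linear, alternatives start with distinct terminals 'c' vs 'a': unique leftmost derivation
Unambiguous


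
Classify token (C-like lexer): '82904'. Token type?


Pattern: digits only
Type: INTEGER_LITERAL


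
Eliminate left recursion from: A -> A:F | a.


Left-recursive alternatives: A:F; non-recursive: a
Introduce A': A -> aA', A' -> :FA' | ε


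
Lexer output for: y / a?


Scan left to right, longest-match per lexeme
Tokens: ID(y), OP(/), ID(a)


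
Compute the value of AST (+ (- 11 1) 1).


Evaluate inner: (- 11 1) = 10
Evaluate root: (+ 10 1) = 11
Result: 11


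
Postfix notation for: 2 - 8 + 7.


Left to right (same or higher precedence on left)
Postfix: 2 8 - 7 +


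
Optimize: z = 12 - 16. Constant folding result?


12 - 16 = -4 at compile time
Optimized: z = -4


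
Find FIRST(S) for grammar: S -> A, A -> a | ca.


Per alternative of S: FIRST(A) = {a, c}
FIRST(S) = {a, c}


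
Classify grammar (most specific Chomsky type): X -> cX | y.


Right-linear: every RHS is a terminal or a terminal followed by one nonterminal
Classification: Type 3 (Regular)


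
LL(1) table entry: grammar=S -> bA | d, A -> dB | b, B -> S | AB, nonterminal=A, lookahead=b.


For [A, b]: 'b' ∈ FIRST(b)
Entry: A -> b


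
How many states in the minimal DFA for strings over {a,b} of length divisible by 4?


Track length mod 4: states 0..3, accept at 0
Minimal DFA: 4 states


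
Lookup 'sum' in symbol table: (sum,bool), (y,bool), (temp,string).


Lookup 'sum' → type bool


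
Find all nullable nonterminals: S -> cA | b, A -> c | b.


A nonterminal is nullable iff some alternative derives ε (directly, or every symbol in it is nullable)
Nullable: {}


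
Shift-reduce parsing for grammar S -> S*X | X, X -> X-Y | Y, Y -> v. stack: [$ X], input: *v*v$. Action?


lookahead ∉ {-} so X won't extend; reduce S -> X
Action: reduce (S -> X)


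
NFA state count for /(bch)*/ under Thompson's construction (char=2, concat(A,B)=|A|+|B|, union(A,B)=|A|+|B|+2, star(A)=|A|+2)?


Syntax tree has 3 char leaf(s), 0 union(s), 1 star(s)
chars contribute 3×2 = 6; each union adds +2; each star adds +2
Total: 6 + 0 + 2 = 8 states


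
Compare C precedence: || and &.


'&' is bitwise AND (level 5); '||' is logical OR (level 1)
Higher level binds tighter
'&' has higher precedence than '||'


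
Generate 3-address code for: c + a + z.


Break into single-operator statements:
t1 = c + a
t2 = t1 + z


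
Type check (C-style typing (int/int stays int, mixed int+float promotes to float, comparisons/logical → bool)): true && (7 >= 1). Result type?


Operand types: bool && bool
Rule: logical operators take bool operands and yield bool
Result type: bool


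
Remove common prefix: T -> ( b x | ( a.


Common prefix: '('
Factored: T -> ( T', T' -> b x | a


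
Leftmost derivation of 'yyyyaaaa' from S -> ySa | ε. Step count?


Derivation: S => ySa => yySaa => yyySaaa => yyyySaaaa => yyyyaaaa
Steps: 5


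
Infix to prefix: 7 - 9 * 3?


'*' binds tighter: tree is (- 7 (* 9 3))
Prefix: - 7 * 9 3


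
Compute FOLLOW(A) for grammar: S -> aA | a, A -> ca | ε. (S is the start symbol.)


$ ∈ FOLLOW(S). For each A -> αBβ: add FIRST(β)\{ε} to FOLLOW(B); if β nullable, add FOLLOW(A).
FOLLOW(A) = {$}


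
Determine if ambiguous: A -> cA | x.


right-linear, alternatives start with distinct terminals 'c' vs 'x': unique leftmost derivation
Unambiguous


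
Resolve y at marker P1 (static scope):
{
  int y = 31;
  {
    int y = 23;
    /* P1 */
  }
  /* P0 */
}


y declared in the same block as P1
y = 23


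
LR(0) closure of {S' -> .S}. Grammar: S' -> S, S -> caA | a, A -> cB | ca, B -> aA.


Start: S' -> .S
For each item with dot before a nonterminal B, add B -> .γ for every B-production
Closure: [S' -> .S, S -> .caA, S -> .a]


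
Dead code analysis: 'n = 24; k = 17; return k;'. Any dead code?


n is assigned but never read
Dead: 'n = 24'


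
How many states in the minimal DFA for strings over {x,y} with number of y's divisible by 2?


Track (count of y) mod 2: states 0..1, accept at 0
Minimal DFA: 2 states


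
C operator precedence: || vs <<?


'<<' is shift (level 8); '||' is logical OR (level 1)
Higher level binds tighter
'<<' has higher precedence than '||'


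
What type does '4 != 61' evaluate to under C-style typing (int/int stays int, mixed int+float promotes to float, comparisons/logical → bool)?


Operand types: int != int
Rule: comparison yields bool
Result type: bool


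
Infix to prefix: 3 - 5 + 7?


left-to-right (same/higher precedence on left): tree is (+ (- 3 5) 7)
Prefix: + - 3 5 7


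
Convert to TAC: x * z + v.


Break into single-operator statements:
t1 = x * z
t2 = t1 + v


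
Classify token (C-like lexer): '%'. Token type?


Pattern: operator symbol
Type: OPERATOR


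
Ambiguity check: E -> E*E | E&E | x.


'x*x&x' has two parse trees (no precedence encoded between * and &)
Ambiguous


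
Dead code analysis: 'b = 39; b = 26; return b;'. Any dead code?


first assignment to b is overwritten before any read
Dead: 'b = 39'


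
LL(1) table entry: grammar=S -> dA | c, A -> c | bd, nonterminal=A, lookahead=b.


For [A, b]: 'b' ∈ FIRST(bd)
Entry: A -> bd


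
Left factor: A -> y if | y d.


Common prefix: 'y'
Factored: A -> y A', A' -> if | d


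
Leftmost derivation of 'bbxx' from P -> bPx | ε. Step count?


Derivation: P => bPx => bbPxx => bbxx
Steps: 3


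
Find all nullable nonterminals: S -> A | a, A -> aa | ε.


A nonterminal is nullable iff some alternative derives ε (directly, or every symbol in it is nullable)
Nullable: {A, S}


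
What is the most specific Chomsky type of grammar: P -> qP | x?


Right-linear: every RHS is a terminal or a terminal followed by one nonterminal
Classification: Type 3 (Regular)


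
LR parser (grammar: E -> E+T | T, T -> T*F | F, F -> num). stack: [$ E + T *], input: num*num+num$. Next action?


no handle; shift 'num'
Action: shift


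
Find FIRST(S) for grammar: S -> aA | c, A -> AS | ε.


Per alternative of S: FIRST(aA) = {a}; FIRST(c) = {c}
FIRST(S) = {a, c}


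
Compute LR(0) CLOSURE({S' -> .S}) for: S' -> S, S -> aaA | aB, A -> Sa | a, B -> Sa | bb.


Start: S' -> .S
For each item with dot before a nonterminal B, add B -> .γ for every B-production
Closure: [S' -> .S, S -> .aaA, S -> .aB]


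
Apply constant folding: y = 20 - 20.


20 - 20 = 0 at compile time
Optimized: y = 0


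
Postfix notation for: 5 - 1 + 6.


Left to right (same or higher precedence on left)
Postfix: 5 1 - 6 +


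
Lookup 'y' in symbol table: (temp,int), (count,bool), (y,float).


Lookup 'y' → type float


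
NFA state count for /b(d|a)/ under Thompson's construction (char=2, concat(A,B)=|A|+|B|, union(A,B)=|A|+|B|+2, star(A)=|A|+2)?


Syntax tree has 3 char leaf(s), 1 union(s), 0 star(s)
chars contribute 3×2 = 6; each union adds +2; each star adds +2
Total: 6 + 2 + 0 = 8 states


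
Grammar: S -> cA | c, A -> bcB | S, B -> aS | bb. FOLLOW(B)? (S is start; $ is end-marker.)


$ ∈ FOLLOW(S). For each A -> αBβ: add FIRST(β)\{ε} to FOLLOW(B); if β nullable, add FOLLOW(A).
FOLLOW(B) = {$}


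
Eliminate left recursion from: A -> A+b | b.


Left-recursive alternatives: A+b; non-recursive: b
Introduce A': A -> bA', A' -> +bA' | ε


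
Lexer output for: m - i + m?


Scan left to right, longest-match per lexeme
Tokens: ID(m), OP(-), ID(i), OP(+), ID(m)


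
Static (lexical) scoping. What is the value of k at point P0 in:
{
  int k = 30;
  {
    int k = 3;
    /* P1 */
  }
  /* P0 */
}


k declared in the same block as P0
k = 30


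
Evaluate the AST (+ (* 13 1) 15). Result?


Evaluate inner: (* 13 1) = 13
Evaluate root: (+ 13 15) = 28
Result: 28


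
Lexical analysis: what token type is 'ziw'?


Pattern: letter/underscore followed by alphanumerics, not a keyword
Type: IDENTIFIER


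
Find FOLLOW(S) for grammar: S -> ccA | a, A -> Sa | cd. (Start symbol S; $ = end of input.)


$ ∈ FOLLOW(S). For each A -> αBβ: add FIRST(β)\{ε} to FOLLOW(B); if β nullable, add FOLLOW(A).
FOLLOW(S) = {$, a}


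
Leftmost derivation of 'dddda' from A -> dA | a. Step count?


Derivation: A => dA => ddA => dddA => ddddA => dddda
Steps: 5


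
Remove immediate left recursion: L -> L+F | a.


Left-recursive alternatives: L+F; non-recursive: a
Introduce L': L -> aL', L' -> +FL' | ε


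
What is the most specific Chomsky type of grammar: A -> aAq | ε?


Single nonterminal LHS, but a^n q^n is not regular
Classification: Type 2 (Context-Free)


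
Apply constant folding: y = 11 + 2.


11 + 2 = 13 at compile time
Optimized: y = 13


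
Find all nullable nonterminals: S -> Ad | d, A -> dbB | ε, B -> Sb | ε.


A nonterminal is nullable iff some alternative derives ε (directly, or every symbol in it is nullable)
Nullable: {A, B}


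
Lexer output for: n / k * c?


Scan left to right, longest-match per lexeme
Tokens: ID(n), OP(/), ID(k), OP(*), ID(c)


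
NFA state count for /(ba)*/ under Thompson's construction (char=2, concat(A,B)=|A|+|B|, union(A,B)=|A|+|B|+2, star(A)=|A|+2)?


Syntax tree has 2 char leaf(s), 0 union(s), 1 star(s)
chars contribute 2×2 = 4; each union adds +2; each star adds +2
Total: 4 + 0 + 2 = 6 states


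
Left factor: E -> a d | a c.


Common prefix: 'a'
Factored: E -> a E', E' -> d | c


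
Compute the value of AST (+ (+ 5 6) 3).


Evaluate inner: (+ 5 6) = 11
Evaluate root: (+ 11 3) = 14
Result: 14


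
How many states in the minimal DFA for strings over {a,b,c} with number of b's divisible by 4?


Track (count of b) mod 4: states 0..3, accept at 0
Minimal DFA: 4 states


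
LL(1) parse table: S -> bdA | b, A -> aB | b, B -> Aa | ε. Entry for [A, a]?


For [A, a]: 'a' ∈ FIRST(aB)
Entry: A -> aB


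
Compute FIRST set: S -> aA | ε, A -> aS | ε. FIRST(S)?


Per alternative of S: FIRST(aA) = {a}; FIRST(ε) = {ε}
FIRST(S) = {a, ε}


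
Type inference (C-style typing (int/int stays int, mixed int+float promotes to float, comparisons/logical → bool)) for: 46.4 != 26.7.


Operand types: float != float
Rule: comparison yields bool
Result type: bool


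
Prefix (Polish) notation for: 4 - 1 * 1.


'*' binds tighter: tree is (- 4 (* 1 1))
Prefix: - 4 * 1 1


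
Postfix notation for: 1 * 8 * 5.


Left to right (same or higher precedence on left)
Postfix: 1 8 * 5 *


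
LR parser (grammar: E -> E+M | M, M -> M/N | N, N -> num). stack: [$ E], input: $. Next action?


start symbol E on stack, input exhausted
Action: accept


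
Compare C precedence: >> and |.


'>>' is shift (level 8); '|' is bitwise OR (level 3)
Higher level binds tighter
'>>' has higher precedence than '|'


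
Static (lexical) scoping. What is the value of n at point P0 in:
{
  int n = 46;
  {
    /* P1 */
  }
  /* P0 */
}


n declared in the same block as P0
n = 46


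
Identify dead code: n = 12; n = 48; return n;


first assignment to n is overwritten before any read
Dead: 'n = 12'


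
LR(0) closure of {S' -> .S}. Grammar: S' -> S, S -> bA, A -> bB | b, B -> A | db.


Start: S' -> .S
For each item with dot before a nonterminal B, add B -> .γ for every B-production
Closure: [S' -> .S, S -> .bA]


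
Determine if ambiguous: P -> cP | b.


right-linear, alternatives start with distinct terminals 'c' vs 'b': unique leftmost derivation
Unambiguous


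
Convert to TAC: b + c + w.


Break into single-operator statements:
t1 = b + c
t2 = t1 + w


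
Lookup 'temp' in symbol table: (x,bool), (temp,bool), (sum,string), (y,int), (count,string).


Lookup 'temp' → type bool


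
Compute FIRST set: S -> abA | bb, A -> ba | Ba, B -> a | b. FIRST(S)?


Per alternative of S: FIRST(abA) = {a}; FIRST(bb) = {b}
FIRST(S) = {a, b}


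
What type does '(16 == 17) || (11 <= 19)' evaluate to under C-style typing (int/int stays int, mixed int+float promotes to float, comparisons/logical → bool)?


Operand types: bool || bool
Rule: logical operators take bool operands and yield bool
Result type: bool


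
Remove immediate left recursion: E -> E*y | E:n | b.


Left-recursive alternatives: E*y, E:n; non-recursive: b
Introduce E': E -> bE', E' -> *yE' | :nE' | ε


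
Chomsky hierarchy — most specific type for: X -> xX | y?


Right-linear: every RHS is a terminal or a terminal followed by one nonterminal
Classification: Type 3 (Regular)


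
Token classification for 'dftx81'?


Pattern: letter/underscore followed by alphanumerics, not a keyword
Type: IDENTIFIER


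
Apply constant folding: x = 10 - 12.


10 - 12 = -2 at compile time
Optimized: x = -2


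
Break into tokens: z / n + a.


Scan left to right, longest-match per lexeme
Tokens: ID(z), OP(/), ID(n), OP(+), ID(a)


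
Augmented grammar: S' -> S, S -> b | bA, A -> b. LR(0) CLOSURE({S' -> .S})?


Start: S' -> .S
For each item with dot before a nonterminal B, add B -> .γ for every B-production
Closure: [S' -> .S, S -> .b, S -> .bA]


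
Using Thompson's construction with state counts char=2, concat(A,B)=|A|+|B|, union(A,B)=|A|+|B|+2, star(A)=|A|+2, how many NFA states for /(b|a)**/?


Syntax tree has 2 char leaf(s), 1 union(s), 2 star(s)
chars contribute 2×2 = 4; each union adds +2; each star adds +2
Total: 4 + 2 + 4 = 10 states


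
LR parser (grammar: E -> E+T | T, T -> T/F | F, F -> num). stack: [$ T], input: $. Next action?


lookahead ∉ {/} so T won't extend; reduce E -> T
Action: reduce (E -> T)


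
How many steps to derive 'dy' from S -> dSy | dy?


Derivation: S => dy
Steps: 1


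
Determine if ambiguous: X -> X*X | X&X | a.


'a*a&a' has two parse trees (no precedence encoded between * and &)
Ambiguous


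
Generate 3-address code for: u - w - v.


Break into single-operator statements:
t1 = u - w
t2 = t1 - v


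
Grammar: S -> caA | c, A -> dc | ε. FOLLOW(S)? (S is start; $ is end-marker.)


$ ∈ FOLLOW(S). For each A -> αBβ: add FIRST(β)\{ε} to FOLLOW(B); if β nullable, add FOLLOW(A).
FOLLOW(S) = {$}


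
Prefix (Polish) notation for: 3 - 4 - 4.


left-to-right (same/higher precedence on left): tree is (- (- 3 4) 4)
Prefix: - - 3 4 4


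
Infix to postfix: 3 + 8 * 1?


* has higher precedence, evaluate 8*1 first
Postfix: 3 8 1 * +


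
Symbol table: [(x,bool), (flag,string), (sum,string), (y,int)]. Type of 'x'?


Lookup 'x' → type bool


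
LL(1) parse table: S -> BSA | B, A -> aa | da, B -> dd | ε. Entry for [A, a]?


For [A, a]: 'a' ∈ FIRST(aa)
Entry: A -> aa


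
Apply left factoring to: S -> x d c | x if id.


Common prefix: 'x'
Factored: S -> x S', S' -> d c | if id


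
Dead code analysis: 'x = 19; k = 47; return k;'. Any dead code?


x is assigned but never read
Dead: 'x = 19'


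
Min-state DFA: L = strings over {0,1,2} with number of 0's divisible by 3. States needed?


Track (count of 0) mod 3: states 0..2, accept at 0
Minimal DFA: 3 states


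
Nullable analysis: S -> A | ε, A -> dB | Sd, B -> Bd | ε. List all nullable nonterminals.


A nonterminal is nullable iff some alternative derives ε (directly, or every symbol in it is nullable)
Nullable: {B, S}


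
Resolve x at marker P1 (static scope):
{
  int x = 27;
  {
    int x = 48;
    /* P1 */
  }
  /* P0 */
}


x declared in the same block as P1
x = 48


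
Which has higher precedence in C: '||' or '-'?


'-' is additive (level 9); '||' is logical OR (level 1)
Higher level binds tighter
'-' has higher precedence than '||'


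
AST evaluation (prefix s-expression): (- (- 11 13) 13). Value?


Evaluate inner: (- 11 13) = -2
Evaluate root: (- -2 13) = -15
Result: -15


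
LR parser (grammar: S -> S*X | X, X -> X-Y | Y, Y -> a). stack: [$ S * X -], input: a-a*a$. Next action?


no handle; shift 'a'
Action: shift


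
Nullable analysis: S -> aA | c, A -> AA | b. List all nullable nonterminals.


A nonterminal is nullable iff some alternative derives ε (directly, or every symbol in it is nullable)
Nullable: {}


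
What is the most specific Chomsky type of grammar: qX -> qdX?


LHS has context (more than one symbol) and |LHS| ≤ |RHS|
Classification: Type 1 (Context-Sensitive)


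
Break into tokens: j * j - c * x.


Scan left to right, longest-match per lexeme
Tokens: ID(j), OP(*), ID(j), OP(-), ID(c), OP(*), ID(x)


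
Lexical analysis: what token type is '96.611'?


Pattern: digits with a decimal point
Type: FLOAT_LITERAL


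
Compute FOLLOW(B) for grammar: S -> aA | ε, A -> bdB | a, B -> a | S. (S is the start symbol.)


$ ∈ FOLLOW(S). For each A -> αBβ: add FIRST(β)\{ε} to FOLLOW(B); if β nullable, add FOLLOW(A).
FOLLOW(B) = {$}


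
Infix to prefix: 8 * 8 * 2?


left-to-right (same/higher precedence on left): tree is (* (* 8 8) 2)
Prefix: * * 8 8 2


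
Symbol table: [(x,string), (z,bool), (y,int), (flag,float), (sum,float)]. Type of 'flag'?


Lookup 'flag' → type float


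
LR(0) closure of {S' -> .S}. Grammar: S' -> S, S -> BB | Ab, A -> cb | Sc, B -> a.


Start: S' -> .S
For each item with dot before a nonterminal B, add B -> .γ for every B-production
Closure: [S' -> .S, S -> .BB, S -> .Ab, B -> .a, A -> .cb, A -> .Sc]


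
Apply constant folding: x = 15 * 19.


15 * 19 = 285 at compile time
Optimized: x = 285


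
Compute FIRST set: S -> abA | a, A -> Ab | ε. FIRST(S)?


Per alternative of S: FIRST(abA) = {a}; FIRST(a) = {a}
FIRST(S) = {a}


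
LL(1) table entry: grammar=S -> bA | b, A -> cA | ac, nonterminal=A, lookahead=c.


For [A, c]: 'c' ∈ FIRST(cA)
Entry: A -> cA


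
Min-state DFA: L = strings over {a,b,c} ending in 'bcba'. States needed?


Track the longest suffix of input matching a prefix of 'bcba': 5 classes (prefixes of length 0..4)
Minimal DFA: 5 states


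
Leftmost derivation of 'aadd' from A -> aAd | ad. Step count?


Derivation: A => aAd => aadd
Steps: 2


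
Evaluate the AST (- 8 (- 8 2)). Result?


Evaluate inner: (- 8 2) = 6
Evaluate root: (- 8 6) = 2
Result: 2


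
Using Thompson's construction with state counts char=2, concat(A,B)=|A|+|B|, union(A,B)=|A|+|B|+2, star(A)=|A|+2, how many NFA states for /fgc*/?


Syntax tree has 3 char leaf(s), 0 union(s), 1 star(s)
chars contribute 3×2 = 6; each union adds +2; each star adds +2
Total: 6 + 0 + 2 = 8 states


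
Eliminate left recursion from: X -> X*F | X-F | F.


Left-recursive alternatives: X*F, X-F; non-recursive: F
Introduce X': X -> FX', X' -> *FX' | -FX' | ε


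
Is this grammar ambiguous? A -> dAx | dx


balanced d^n…x^n: each string has a unique parse
Unambiguous


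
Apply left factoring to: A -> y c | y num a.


Common prefix: 'y'
Factored: A -> y A', A' -> c | num a


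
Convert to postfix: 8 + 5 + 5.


Left to right (same or higher precedence on left)
Postfix: 8 5 + 5 +


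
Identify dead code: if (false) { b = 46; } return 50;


condition is constant false, so the whole block is unreachable
Dead: 'if (false) { b = 46; }'


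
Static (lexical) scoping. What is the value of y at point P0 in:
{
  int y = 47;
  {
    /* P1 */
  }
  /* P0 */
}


y declared in the same block as P0
y = 47


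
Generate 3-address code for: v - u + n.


Break into single-operator statements:
t1 = v - u
t2 = t1 + n


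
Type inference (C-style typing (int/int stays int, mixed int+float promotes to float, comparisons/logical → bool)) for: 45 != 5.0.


Operand types: int != float
Rule: comparison yields bool
Result type: bool


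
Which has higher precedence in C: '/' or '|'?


'/' is multiplicative (level 10); '|' is bitwise OR (level 3)
Higher level binds tighter
'/' has higher precedence than '|'


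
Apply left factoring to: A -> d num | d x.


Common prefix: 'd'
Factored: A -> d A', A' -> num | x


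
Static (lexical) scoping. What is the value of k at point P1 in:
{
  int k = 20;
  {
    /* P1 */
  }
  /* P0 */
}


P1's block does not declare k; resolves to the enclosing declaration at depth 0
k = 20


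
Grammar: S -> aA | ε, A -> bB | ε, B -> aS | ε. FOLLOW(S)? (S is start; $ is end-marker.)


$ ∈ FOLLOW(S). For each A -> αBβ: add FIRST(β)\{ε} to FOLLOW(B); if β nullable, add FOLLOW(A).
FOLLOW(S) = {$}


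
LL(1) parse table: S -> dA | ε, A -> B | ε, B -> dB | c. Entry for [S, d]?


For [S, d]: 'd' ∈ FIRST(dA)
Entry: S -> dA


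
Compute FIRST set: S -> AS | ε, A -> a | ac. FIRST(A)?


Per alternative of A: FIRST(a) = {a}; FIRST(ac) = {a}
FIRST(A) = {a}


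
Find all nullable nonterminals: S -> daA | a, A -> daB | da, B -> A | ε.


A nonterminal is nullable iff some alternative derives ε (directly, or every symbol in it is nullable)
Nullable: {B}


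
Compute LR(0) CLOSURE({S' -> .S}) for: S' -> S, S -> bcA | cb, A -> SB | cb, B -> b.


Start: S' -> .S
For each item with dot before a nonterminal B, add B -> .γ for every B-production
Closure: [S' -> .S, S -> .bcA, S -> .cb]


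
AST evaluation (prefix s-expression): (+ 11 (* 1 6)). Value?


Evaluate inner: (* 1 6) = 6
Evaluate root: (+ 11 6) = 17
Result: 17


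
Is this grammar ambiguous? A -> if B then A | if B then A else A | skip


dangling else: 'if B then if B then skip else skip' parses two ways
Ambiguous


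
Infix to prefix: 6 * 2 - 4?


left-to-right (same/higher precedence on left): tree is (- (* 6 2) 4)
Prefix: - * 6 2 4


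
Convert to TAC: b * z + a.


Break into single-operator statements:
t1 = b * z
t2 = t1 + a


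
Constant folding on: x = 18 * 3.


18 * 3 = 54 at compile time
Optimized: x = 54


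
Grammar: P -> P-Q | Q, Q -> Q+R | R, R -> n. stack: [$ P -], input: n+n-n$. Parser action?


no handle ('P-' is not any RHS); shift 'n'
Action: shift


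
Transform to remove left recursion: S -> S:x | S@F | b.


Left-recursive alternatives: S:x, S@F; non-recursive: b
Introduce S': S -> bS', S' -> :xS' | @FS' | ε


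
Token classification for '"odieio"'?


Pattern: double-quoted sequence
Type: STRING_LITERAL


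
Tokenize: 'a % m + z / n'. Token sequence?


Scan left to right, longest-match per lexeme
Tokens: ID(a), OP(%), ID(m), OP(+), ID(z), OP(/), ID(n)


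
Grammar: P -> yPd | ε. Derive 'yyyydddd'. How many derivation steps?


Derivation: P => yPd => yyPdd => yyyPddd => yyyyPdddd => yyyydddd
Steps: 5


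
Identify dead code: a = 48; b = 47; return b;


a is assigned but never read
Dead: 'a = 48'


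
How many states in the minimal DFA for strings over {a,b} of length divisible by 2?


Track length mod 2: states 0..1, accept at 0
Minimal DFA: 2 states


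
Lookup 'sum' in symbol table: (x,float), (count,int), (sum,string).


Lookup 'sum' → type string


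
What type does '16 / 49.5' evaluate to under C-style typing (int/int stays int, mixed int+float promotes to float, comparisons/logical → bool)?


Operand types: int / float
Rule: mixed int/float promotes to float; int/int stays int
Result type: float


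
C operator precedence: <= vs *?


'*' is multiplicative (level 10); '<=' is relational (level 7)
Higher level binds tighter
'*' has higher precedence than '<='


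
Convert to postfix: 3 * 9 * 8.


Left to right (same or higher precedence on left)
Postfix: 3 9 * 8 *


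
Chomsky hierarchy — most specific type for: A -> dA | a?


Right-linear: every RHS is a terminal or a terminal followed by one nonterminal
Classification: Type 3 (Regular)


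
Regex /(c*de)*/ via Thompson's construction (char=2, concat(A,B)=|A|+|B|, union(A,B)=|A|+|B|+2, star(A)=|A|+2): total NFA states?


Syntax tree has 3 char leaf(s), 0 union(s), 2 star(s)
chars contribute 3×2 = 6; each union adds +2; each star adds +2
Total: 6 + 0 + 4 = 10 states


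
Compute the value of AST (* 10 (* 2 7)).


Evaluate inner: (* 2 7) = 14
Evaluate root: (* 10 14) = 140
Result: 140


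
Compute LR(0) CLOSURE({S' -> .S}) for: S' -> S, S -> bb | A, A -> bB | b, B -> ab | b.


Start: S' -> .S
For each item with dot before a nonterminal B, add B -> .γ for every B-production
Closure: [S' -> .S, S -> .bb, S -> .A, A -> .bB, A -> .b]


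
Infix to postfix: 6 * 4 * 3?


Left to right (same or higher precedence on left)
Postfix: 6 4 * 3 *


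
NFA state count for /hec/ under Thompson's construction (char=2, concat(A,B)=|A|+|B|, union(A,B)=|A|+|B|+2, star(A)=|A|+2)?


Syntax tree has 3 char leaf(s), 0 union(s), 0 star(s)
chars contribute 3×2 = 6; each union adds +2; each star adds +2
Total: 6 + 0 + 0 = 6 states


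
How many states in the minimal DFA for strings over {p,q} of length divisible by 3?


Track length mod 3: states 0..2, accept at 0
Minimal DFA: 3 states


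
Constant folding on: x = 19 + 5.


19 + 5 = 24 at compile time
Optimized: x = 24


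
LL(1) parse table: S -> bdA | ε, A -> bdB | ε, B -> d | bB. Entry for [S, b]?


For [S, b]: 'b' ∈ FIRST(bdA)
Entry: S -> bdA


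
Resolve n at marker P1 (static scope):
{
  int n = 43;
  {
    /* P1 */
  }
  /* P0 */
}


P1's block does not declare n; resolves to the enclosing declaration at depth 0
n = 43


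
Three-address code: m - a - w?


Break into single-operator statements:
t1 = m - a
t2 = t1 - w


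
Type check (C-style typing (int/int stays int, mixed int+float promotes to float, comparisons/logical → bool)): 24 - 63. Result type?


Operand types: int - int
Rule: mixed int/float promotes to float; int/int stays int
Result type: int


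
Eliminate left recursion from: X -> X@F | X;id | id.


Left-recursive alternatives: X@F, X;id; non-recursive: id
Introduce X': X -> idX', X' -> @FX' | ;idX' | ε


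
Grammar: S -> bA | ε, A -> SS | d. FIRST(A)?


Per alternative of A: FIRST(SS) = {b, ε}; FIRST(d) = {d}
FIRST(A) = {b, d, ε}


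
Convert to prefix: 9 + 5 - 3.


left-to-right (same/higher precedence on left): tree is (- (+ 9 5) 3)
Prefix: - + 9 5 3


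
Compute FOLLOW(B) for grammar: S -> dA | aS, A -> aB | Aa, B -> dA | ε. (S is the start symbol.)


$ ∈ FOLLOW(S). For each A -> αBβ: add FIRST(β)\{ε} to FOLLOW(B); if β nullable, add FOLLOW(A).
FOLLOW(B) = {$, a}


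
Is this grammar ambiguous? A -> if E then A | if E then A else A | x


dangling else: 'if E then if E then x else x' parses two ways
Ambiguous


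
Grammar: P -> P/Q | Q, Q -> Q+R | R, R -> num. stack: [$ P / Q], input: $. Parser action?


handle 'P/Q' on top; lookahead ∈ FOLLOW(P) = {/, $}
Action: reduce (P -> P/Q)


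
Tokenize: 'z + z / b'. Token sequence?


Scan left to right, longest-match per lexeme
Tokens: ID(z), OP(+), ID(z), OP(/), ID(b)
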